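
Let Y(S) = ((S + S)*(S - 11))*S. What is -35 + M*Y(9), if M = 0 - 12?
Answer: 3853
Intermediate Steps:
Y(S) = 2*S**2*(-11 + S) (Y(S) = ((2*S)*(-11 + S))*S = (2*S*(-11 + S))*S = 2*S**2*(-11 + S))
M = -12
-35 + M*Y(9) = -35 - 24*9**2*(-11 + 9) = -35 - 24*81*(-2) = -35 - 12*(-324) = -35 + 3888 = 3853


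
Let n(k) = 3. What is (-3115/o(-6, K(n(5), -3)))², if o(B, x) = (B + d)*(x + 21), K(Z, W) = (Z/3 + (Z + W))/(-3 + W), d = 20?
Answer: 71289/625 ≈ 114.06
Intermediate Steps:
K(Z, W) = (W + 4*Z/3)/(-3 + W) (K(Z, W) = (Z*(⅓) + (W + Z))/(-3 + W) = (Z/3 + (W + Z))/(-3 + W) = (W + 4*Z/3)/(-3 + W))
o(B, x) = (20 + B)*(21 + x) (o(B, x) = (B + 20)*(x + 21) = (20 + B)*(21 + x))
(-3115/o(-6, K(n(5), -3)))² = (-3115/(420 + 20*((-3 + (4/3)*3)/(-3 - 3)) + 21*(-6) - 6*(-3 + (4/3)*3)/(-3 - 3)))² = (-3115/(420 + 20*((-3 + 4)/(-6)) - 126 - 6*(-3 + 4)/(-6)))² = (-3115/(420 + 20*(-⅙*1) - 126 - (-1)))² = (-3115/(420 + 20*(-⅙) - 126 - 6*(-⅙)))² = (-3115/(420 - 10/3 - 126 + 1))² = (-3115/875/3)² = (-3115*3/875)² = (-267/25)² = 71289/625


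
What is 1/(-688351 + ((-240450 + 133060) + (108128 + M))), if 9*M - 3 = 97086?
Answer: -3/2030476 ≈ -1.4775e-6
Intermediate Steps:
M = 32363/3 (M = ⅓ + (⅑)*97086 = ⅓ + 32362/3 = 32363/3 ≈ 10788.)
1/(-688351 + ((-240450 + 133060) + (108128 + M))) = 1/(-688351 + ((-240450 + 133060) + (108128 + 32363/3))) = 1/(-688351 + (-107390 + 356747/3)) = 1/(-688351 + 34577/3) = 1/(-2030476/3) = -3/2030476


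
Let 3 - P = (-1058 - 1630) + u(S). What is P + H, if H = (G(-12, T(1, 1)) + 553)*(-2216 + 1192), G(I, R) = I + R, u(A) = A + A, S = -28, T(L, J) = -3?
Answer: -548165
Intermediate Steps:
u(A) = 2*A
H = -550912 (H = ((-12 - 3) + 553)*(-2216 + 1192) = (-15 + 553)*(-1024) = 538*(-1024) = -550912)
P = 2747 (P = 3 - ((-1058 - 1630) + 2*(-28)) = 3 - (-2688 - 56) = 3 - 1*(-2744) = 3 + 2744 = 2747)
P + H = 2747 - 550912 = -548165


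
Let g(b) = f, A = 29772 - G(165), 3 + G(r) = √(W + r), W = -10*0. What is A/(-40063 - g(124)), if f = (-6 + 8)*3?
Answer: -29775/40069 + √165/40069 ≈ -0.74277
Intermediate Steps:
W = 0
G(r) = -3 + √r (G(r) = -3 + √(0 + r) = -3 + √r)
A = 29775 - √165 (A = 29772 - (-3 + √165) = 29772 + (3 - √165) = 29775 - √165 ≈ 29762.)
f = 6 (f = 2*3 = 6)
g(b) = 6
A/(-40063 - g(124)) = (29775 - √165)/(-40063 - 1*6) = (29775 - √165)/(-40063 - 6) = (29775 - √165)/(-40069) = (29775 - √165)*(-1/40069) = -29775/40069 + √165/40069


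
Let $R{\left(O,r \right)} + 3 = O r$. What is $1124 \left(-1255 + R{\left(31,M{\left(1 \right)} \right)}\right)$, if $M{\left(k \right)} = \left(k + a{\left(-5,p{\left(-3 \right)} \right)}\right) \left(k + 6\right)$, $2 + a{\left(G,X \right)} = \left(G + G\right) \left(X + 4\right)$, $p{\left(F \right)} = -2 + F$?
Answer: $781180$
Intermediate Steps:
$a{\left(G,X \right)} = -2 + 2 G \left(4 + X\right)$ ($a{\left(G,X \right)} = -2 + \left(G + G\right) \left(X + 4\right) = -2 + 2 G \left(4 + X\right)$)
$M{\left(k \right)} = \left(6 + k\right) \left(8 + k\right)$ ($M{\left(k \right)} = \left(k + \left(-2 + 8 \left(-5\right) + 2 \left(-5\right) \left(-2 - 3\right)\right)\right) \left(k + 6\right) = \left(k - \left(42 - 50\right)\right) \left(6 + k\right) = \left(k - -8\right) \left(6 + k\right) = \left(k + 8\right) \left(6 + k\right) = \left(8 + k\right) \left(6 + k\right) = \left(6 + k\right) \left(8 + k\right)$)
$R{\left(O,r \right)} = -3 + O r$
$1124 \left(-1255 + R{\left(31,M{\left(1 \right)} \right)}\right) = 1124 \left(-1255 - \left(3 - 31 \left(48 + 1^{2} + 14 \cdot 1\right)\right)\right) = 1124 \left(-1255 - \left(3 - 31 \left(48 + 1 + 14\right)\right)\right) = 1124 \left(-1255 + \left(-3 + 31 \cdot 63\right)\right) = 1124 \left(-1255 + \left(-3 + 1953\right)\right) = 1124 \left(-1255 + 1950\right) = 1124 \cdot 695 = 781180$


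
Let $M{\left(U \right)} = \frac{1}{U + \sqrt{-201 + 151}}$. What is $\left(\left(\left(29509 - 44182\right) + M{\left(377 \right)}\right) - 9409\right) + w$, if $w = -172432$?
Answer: $\frac{- 982570 \sqrt{2} + 74085777 i}{- 377 i + 5 \sqrt{2}} \approx -1.9651 \cdot 10^{5} - 4.9591 \cdot 10^{-5} i$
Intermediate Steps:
$M{\left(U \right)} = \frac{1}{U + 5 i \sqrt{2}}$ ($M{\left(U \right)} = \frac{1}{U + \sqrt{-50}} = \frac{1}{U + 5 i \sqrt{2}}$)
$\left(\left(\left(29509 - 44182\right) + M{\left(377 \right)}\right) - 9409\right) + w = \left(\left(\left(29509 - 44182\right) + \frac{1}{377 + 5 i \sqrt{2}}\right) - 9409\right) - 172432 = \left(\left(-14673 + \frac{1}{377 + 5 i \sqrt{2}}\right) - 9409\right) - 172432 = \left(-24082 + \frac{1}{377 + 5 i \sqrt{2}}\right) - 172432 = -196514 + \frac{1}{377 + 5 i \sqrt{2}}$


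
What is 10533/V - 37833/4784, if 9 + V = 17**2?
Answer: 4974579/167440 ≈ 29.710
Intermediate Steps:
V = 280 (V = -9 + 17**2 = -9 + 289 = 280)
10533/V - 37833/4784 = 10533/280 - 37833/4784 = 4974579/167440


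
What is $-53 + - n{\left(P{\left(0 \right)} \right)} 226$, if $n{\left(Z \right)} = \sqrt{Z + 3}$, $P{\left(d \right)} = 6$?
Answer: $-731$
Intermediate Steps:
$n{\left(Z \right)} = \sqrt{3 + Z}$
$-53 + - n{\left(P{\left(0 \right)} \right)} 226 = -53 + - \sqrt{3 + 6} \cdot 226 = -53 + - \sqrt{9} \cdot 226 = -53 + \left(-1\right) 3 \cdot 226 = -53 - 678 = -731$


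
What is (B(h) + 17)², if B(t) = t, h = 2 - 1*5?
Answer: 196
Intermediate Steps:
h = -3 (h = 2 - 5 = -3)
(B(h) + 17)² = (-3 + 17)² = 14² = 196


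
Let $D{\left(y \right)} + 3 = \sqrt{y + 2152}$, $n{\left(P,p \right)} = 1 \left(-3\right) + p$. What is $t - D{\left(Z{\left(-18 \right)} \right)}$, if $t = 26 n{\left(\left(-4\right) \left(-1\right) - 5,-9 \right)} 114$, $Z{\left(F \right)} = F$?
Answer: $-35565 - \sqrt{2134} \approx -35611.0$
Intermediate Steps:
$n{\left(P,p \right)} = -3 + p$
$D{\left(y \right)} = -3 + \sqrt{2152 + y}$ ($D{\left(y \right)} = -3 + \sqrt{y + 2152} = -3 + \sqrt{2152 + y}$)
$t = -35568$ ($t = 26 \left(-3 - 9\right) 114 = 26 \left(-12\right) 114 = \left(-312\right) 114 = -35568$)
$t - D{\left(Z{\left(-18 \right)} \right)} = -35568 - \left(-3 + \sqrt{2152 - 18}\right) = -35568 - \left(-3 + \sqrt{2134}\right) = -35568 + \left(3 - \sqrt{2134}\right) = -35565 - \sqrt{2134}$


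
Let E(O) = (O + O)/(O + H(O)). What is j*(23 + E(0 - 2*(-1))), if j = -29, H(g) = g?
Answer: -696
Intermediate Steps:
E(O) = 1 (E(O) = (O + O)/(O + O) = (2*O)/((2*O)) = (2*O)*(1/(2*O)) = 1)
j*(23 + E(0 - 2*(-1))) = -29*(23 + 1) = -29*24 = -696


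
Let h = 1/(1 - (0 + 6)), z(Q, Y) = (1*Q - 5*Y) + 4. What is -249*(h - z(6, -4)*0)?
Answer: 249/5 ≈ 49.800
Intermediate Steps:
z(Q, Y) = 4 + Q - 5*Y (z(Q, Y) = (Q - 5*Y) + 4 = 4 + Q - 5*Y)
h = -1/5 (h = 1/(1 - 1*6) = 1/(1 - 6) = 1/(-5) = -1/5 ≈ -0.20000)
-249*(h - z(6, -4)*0) = -249*(-1/5 - (4 + 6 - 5*(-4))*0) = -249*(-1/5 - (4 + 6 + 20)*0) = -249*(-1/5 - 1*30*0) = -249*(-1/5 - 30*0) = -249*(-1/5 + 0) = -249*(-1/5) = 249/5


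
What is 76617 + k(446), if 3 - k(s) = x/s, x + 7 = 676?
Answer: 153237/2 ≈ 76619.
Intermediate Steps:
x = 669 (x = -7 + 676 = 669)
k(s) = 3 - 669/s
76617 + k(446) = 76617 + (3 - 669/446) = 76617 + (3 - 669*1/446) = 76617 + (3 - 3/2) = 76617 + 3/2 = 153237/2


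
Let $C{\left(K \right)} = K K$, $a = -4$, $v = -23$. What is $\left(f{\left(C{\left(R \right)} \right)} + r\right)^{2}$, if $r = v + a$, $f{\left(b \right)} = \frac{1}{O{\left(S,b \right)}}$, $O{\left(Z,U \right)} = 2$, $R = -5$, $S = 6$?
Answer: $\frac{2809}{4} \approx 702.25$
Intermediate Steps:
$C{\left(K \right)} = K^{2}$
$f{\left(b \right)} = \frac{1}{2}$
$r = -27$ ($r = -23 - 4 = -27$)
$\left(f{\left(C{\left(R \right)} \right)} + r\right)^{2} = \left(\frac{1}{2} - 27\right)^{2} = \left(- \frac{53}{2}\right)^{2} = \frac{2809}{4}$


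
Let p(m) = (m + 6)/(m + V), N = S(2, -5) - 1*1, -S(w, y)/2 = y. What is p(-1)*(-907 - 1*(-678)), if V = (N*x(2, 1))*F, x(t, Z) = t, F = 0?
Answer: 1145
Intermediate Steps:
S(w, y) = -2*y
N = 9 (N = -2*(-5) - 1*1 = 10 - 1 = 9)
V = 0 (V = (9*2)*0 = 18*0 = 0)
p(m) = (6 + m)/m (p(m) = (m + 6)/(m + 0) = (6 + m)/m)
p(-1)*(-907 - 1*(-678)) = ((6 - 1)/(-1))*(-907 - 1*(-678)) = (-1*5)*(-907 + 678) = -5*(-229) = 1145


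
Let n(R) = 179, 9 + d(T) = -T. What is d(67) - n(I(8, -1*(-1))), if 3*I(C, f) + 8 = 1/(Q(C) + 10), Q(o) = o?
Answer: -255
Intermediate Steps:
d(T) = -9 - T
I(C, f) = -8/3 + 1/(3*(10 + C)) (I(C, f) = -8/3 + 1/(3*(C + 10)) = -8/3 + 1/(3*(10 + C)))
d(67) - n(I(8, -1*(-1))) = (-9 - 1*67) - 1*179 = (-9 - 67) - 179 = -76 - 179 = -255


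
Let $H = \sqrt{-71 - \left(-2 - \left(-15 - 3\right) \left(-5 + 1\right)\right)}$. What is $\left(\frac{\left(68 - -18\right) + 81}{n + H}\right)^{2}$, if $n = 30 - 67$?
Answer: $\frac{27889}{\left(37 - \sqrt{3}\right)^{2}} \approx 22.422$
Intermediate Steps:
$n = -37$
$H = \sqrt{3}$ ($H = \sqrt{-71 + \left(\left(-18\right) \left(-4\right) + 2\right)} = \sqrt{-71 + \left(72 + 2\right)} = \sqrt{-71 + 74} = \sqrt{3} \approx 1.732$)
$\left(\frac{\left(68 - -18\right) + 81}{n + H}\right)^{2} = \left(\frac{\left(68 - -18\right) + 81}{-37 + \sqrt{3}}\right)^{2} = \left(\frac{\left(68 + 18\right) + 81}{-37 + \sqrt{3}}\right)^{2} = \left(\frac{86 + 81}{-37 + \sqrt{3}}\right)^{2} = \left(\frac{167}{-37 + \sqrt{3}}\right)^{2} = \frac{27889}{\left(-37 + \sqrt{3}\right)^{2}}$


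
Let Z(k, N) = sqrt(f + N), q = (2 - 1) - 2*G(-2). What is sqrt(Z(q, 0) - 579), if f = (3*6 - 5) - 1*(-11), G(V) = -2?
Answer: sqrt(-579 + 2*sqrt(6)) ≈ 23.96*I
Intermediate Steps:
f = 24 (f = (18 - 5) + 11 = 13 + 11 = 24)
q = 5 (q = (2 - 1) - 2*(-2) = 1 + 4 = 5)
Z(k, N) = sqrt(24 + N)
sqrt(Z(q, 0) - 579) = sqrt(sqrt(24 + 0) - 579) = sqrt(sqrt(24) - 579) = sqrt(2*sqrt(6) - 579) = sqrt(-579 + 2*sqrt(6))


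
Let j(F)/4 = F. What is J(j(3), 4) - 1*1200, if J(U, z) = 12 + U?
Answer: -1176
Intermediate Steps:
j(F) = 4*F
J(j(3), 4) - 1*1200 = (12 + 4*3) - 1*1200 = (12 + 12) - 1200 = 24 - 1200 = -1176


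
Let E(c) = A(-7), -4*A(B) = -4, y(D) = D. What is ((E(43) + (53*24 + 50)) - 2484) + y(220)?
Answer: -941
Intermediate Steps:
A(B) = 1 (A(B) = -¼*(-4) = 1)
E(c) = 1
((E(43) + (53*24 + 50)) - 2484) + y(220) = ((1 + (53*24 + 50)) - 2484) + 220 = ((1 + (1272 + 50)) - 2484) + 220 = ((1 + 1322) - 2484) + 220 = (1323 - 2484) + 220 = -1161 + 220 = -941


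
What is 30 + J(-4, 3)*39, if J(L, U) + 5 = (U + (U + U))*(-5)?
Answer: -1920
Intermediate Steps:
J(L, U) = -5 - 15*U (J(L, U) = -5 + (U + (U + U))*(-5) = -5 + (U + 2*U)*(-5) = -5 + (3*U)*(-5) = -5 - 15*U)
30 + J(-4, 3)*39 = 30 + (-5 - 15*3)*39 = 30 + (-5 - 45)*39 = 30 - 50*39 = 30 - 1950 = -1920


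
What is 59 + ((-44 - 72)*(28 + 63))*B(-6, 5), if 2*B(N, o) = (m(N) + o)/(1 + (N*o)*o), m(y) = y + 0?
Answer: 3513/149 ≈ 23.577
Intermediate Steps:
m(y) = y
B(N, o) = (N + o)/(2*(1 + N*o²)) (B(N, o) = ((N + o)/(1 + (N*o)*o))/2 = ((N + o)/(1 + N*o²))/2 = (N + o)/(2*(1 + N*o²)))
59 + ((-44 - 72)*(28 + 63))*B(-6, 5) = 59 + ((-44 - 72)*(28 + 63))*((-6 + 5)/(2*(1 - 6*5²))) = 59 + (-116*91)*((½)*(-1)/(1 - 6*25)) = 59 - 5278*(-1)/(1 - 150) = 59 - 5278*(-1)/(-149) = 59 - 5278*(-1)*(-1)/149 = 59 - 10556*1/298 = 59 - 5278/149 = 3513/149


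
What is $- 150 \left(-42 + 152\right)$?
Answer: $-16500$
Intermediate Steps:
$- 150 \left(-42 + 152\right) = \left(-150\right) 110 = -16500$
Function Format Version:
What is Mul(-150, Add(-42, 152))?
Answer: -16500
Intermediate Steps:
Mul(-150, Add(-42, 152)) = Mul(-150, 110) = -16500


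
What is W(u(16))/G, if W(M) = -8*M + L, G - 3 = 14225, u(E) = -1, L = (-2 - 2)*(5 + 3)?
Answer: -6/3557 ≈ -0.0016868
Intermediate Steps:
L = -32 (L = -4*8 = -32)
G = 14228 (G = 3 + 14225 = 14228)
W(M) = -32 - 8*M (W(M) = -8*M - 32 = -32 - 8*M)
W(u(16))/G = (-32 - 8*(-1))/14228 = (-32 + 8)*(1/14228) = -24*1/14228 = -6/3557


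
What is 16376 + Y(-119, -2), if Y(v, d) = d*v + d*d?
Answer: 16618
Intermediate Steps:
Y(v, d) = d² + d*v (Y(v, d) = d*v + d² = d² + d*v)
16376 + Y(-119, -2) = 16376 - 2*(-2 - 119) = 16376 - 2*(-121) = 16376 + 242 = 16618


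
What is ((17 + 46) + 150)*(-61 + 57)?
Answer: -852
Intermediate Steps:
((17 + 46) + 150)*(-61 + 57) = (63 + 150)*(-4) = 213*(-4) = -852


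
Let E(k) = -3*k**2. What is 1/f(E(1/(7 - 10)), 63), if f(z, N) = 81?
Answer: 1/81 ≈ 0.012346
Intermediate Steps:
1/f(E(1/(7 - 10)), 63) = 1/81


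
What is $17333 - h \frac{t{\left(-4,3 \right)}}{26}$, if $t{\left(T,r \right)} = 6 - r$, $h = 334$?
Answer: $\frac{224828}{13} \approx 17294.0$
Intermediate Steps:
$17333 - h \frac{t{\left(-4,3 \right)}}{26} = 17333 - 334 \frac{6 - 3}{26} = 17333 - 334 \left(6 - 3\right) \frac{1}{26} = 17333 - 334 \cdot 3 \cdot \frac{1}{26} = 17333 - 334 \cdot \frac{3}{26} = 17333 - \frac{501}{13} = \frac{224828}{13}$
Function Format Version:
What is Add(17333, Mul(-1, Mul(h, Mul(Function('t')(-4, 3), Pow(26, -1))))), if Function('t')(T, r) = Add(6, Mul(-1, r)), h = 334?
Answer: Rational(224828, 13) ≈ 17294.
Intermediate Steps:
Add(17333, Mul(-1, Mul(h, Mul(Function('t')(-4, 3), Pow(26, -1))))) = Add(17333, Mul(-1, Mul(334, Mul(Add(6, Mul(-1, 3)), Pow(26, -1))))) = Add(17333, Mul(-1, Mul(334, Mul(Add(6, -3), Rational(1, 26))))) = Add(17333, Mul(-1, Mul(334, Mul(3, Rational(1, 26))))) = Add(17333, Mul(-1, Mul(334, Rational(3, 26)))) = Add(17333, Mul(-1, Rational(501, 13))) = Add(17333, Rational(-501, 13)) = Rational(224828, 13)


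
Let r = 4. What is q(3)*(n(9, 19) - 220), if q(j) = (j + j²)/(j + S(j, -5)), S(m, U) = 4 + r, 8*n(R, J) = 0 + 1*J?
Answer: -5223/22 ≈ -237.41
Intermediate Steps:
n(R, J) = J/8 (n(R, J) = (0 + 1*J)/8 = (0 + J)/8 = J/8)
S(m, U) = 8 (S(m, U) = 4 + 4 = 8)
q(j) = (j + j²)/(8 + j) (q(j) = (j + j²)/(j + 8) = (j + j²)/(8 + j))
q(3)*(n(9, 19) - 220) = (3*(1 + 3)/(8 + 3))*((⅛)*19 - 220) = (3*4/11)*(19/8 - 220) = (3*(1/11)*4)*(-1741/8) = (12/11)*(-1741/8) = -5223/22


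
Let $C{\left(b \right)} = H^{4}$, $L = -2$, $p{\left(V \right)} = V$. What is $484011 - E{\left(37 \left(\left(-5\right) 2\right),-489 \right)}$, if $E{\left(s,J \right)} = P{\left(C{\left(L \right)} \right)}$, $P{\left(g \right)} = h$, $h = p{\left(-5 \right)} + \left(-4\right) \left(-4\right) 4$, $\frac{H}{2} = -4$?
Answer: $483952$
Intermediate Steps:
$H = -8$ ($H = 2 \left(-4\right) = -8$)
$C{\left(b \right)} = 4096$ ($C{\left(b \right)} = \left(-8\right)^{4} = 4096$)
$h = 59$ ($h = -5 + \left(-4\right) \left(-4\right) 4 = -5 + 16 \cdot 4 = -5 + 64 = 59$)
$P{\left(g \right)} = 59$
$E{\left(s,J \right)} = 59$
$484011 - E{\left(37 \left(\left(-5\right) 2\right),-489 \right)} = 484011 - 59 = 483952$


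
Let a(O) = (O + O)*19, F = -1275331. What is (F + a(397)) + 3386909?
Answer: 2126664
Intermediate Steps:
a(O) = 38*O (a(O) = (2*O)*19 = 38*O)
(F + a(397)) + 3386909 = (-1275331 + 38*397) + 3386909 = (-1275331 + 15086) + 3386909 = -1260245 + 3386909 = 2126664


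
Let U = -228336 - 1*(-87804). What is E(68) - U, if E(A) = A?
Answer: 140600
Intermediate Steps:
U = -140532 (U = -228336 + 87804 = -140532)
E(68) - U = 68 - 1*(-140532) = 68 + 140532 = 140600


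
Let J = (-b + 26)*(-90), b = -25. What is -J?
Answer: 4590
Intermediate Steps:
J = -4590 (J = (-1*(-25) + 26)*(-90) = (25 + 26)*(-90) = 51*(-90) = -4590)
-J = -1*(-4590) = 4590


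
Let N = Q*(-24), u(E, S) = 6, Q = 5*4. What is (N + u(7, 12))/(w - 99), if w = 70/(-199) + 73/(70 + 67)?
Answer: 6461331/1347050 ≈ 4.7967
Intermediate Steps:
Q = 20
w = 4937/27263 (w = 70*(-1/199) + 73/137 = -70/199 + 73*(1/137) = -70/199 + 73/137 = 4937/27263 ≈ 0.18109)
N = -480 (N = 20*(-24) = -480)
(N + u(7, 12))/(w - 99) = (-480 + 6)/(4937/27263 - 99) = -474/(-2694100/27263) = -474*(-27263/2694100) = 6461331/1347050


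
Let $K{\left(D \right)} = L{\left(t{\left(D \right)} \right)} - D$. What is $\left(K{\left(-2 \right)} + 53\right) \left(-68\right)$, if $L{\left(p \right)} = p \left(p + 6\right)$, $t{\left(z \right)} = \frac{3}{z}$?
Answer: $-3281$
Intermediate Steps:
$L{\left(p \right)} = p \left(6 + p\right)$
$K{\left(D \right)} = - D + \frac{3 \left(6 + \frac{3}{D}\right)}{D}$ ($K{\left(D \right)} = \frac{3}{D} \left(6 + \frac{3}{D}\right) - D = \frac{3 \left(6 + \frac{3}{D}\right)}{D} - D = - D + \frac{3 \left(6 + \frac{3}{D}\right)}{D}$)
$\left(K{\left(-2 \right)} + 53\right) \left(-68\right) = \left(\left(\left(-1\right) \left(-2\right) + \frac{9}{4} + \frac{18}{-2}\right) + 53\right) \left(-68\right) = \left(\left(2 + 9 \cdot \frac{1}{4} + 18 \left(- \frac{1}{2}\right)\right) + 53\right) \left(-68\right) = \left(\left(2 + \frac{9}{4} - 9\right) + 53\right) \left(-68\right) = \left(- \frac{19}{4} + 53\right) \left(-68\right) = \frac{193}{4} \left(-68\right) = -3281$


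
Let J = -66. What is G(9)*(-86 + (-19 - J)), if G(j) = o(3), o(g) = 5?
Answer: -195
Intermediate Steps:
G(j) = 5
G(9)*(-86 + (-19 - J)) = 5*(-86 + (-19 - 1*(-66))) = 5*(-86 + (-19 + 66)) = 5*(-86 + 47) = 5*(-39) = -195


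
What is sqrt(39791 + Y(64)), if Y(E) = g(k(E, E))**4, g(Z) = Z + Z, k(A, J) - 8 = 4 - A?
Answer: sqrt(117025647) ≈ 10818.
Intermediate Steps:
k(A, J) = 12 - A (k(A, J) = 8 + (4 - A) = 12 - A)
g(Z) = 2*Z
Y(E) = (24 - 2*E)**4 (Y(E) = (2*(12 - E))**4 = (24 - 2*E)**4)
sqrt(39791 + Y(64)) = sqrt(39791 + 16*(-12 + 64)**4) = sqrt(39791 + 16*52**4) = sqrt(39791 + 16*7311616) = sqrt(39791 + 116985856) = sqrt(117025647)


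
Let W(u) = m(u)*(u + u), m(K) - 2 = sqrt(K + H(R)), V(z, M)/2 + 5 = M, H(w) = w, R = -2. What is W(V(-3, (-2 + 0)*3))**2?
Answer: -38720 + 15488*I*sqrt(6) ≈ -38720.0 + 37938.0*I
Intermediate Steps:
V(z, M) = -10 + 2*M
m(K) = 2 + sqrt(-2 + K) (m(K) = 2 + sqrt(K - 2) = 2 + sqrt(-2 + K))
W(u) = 2*u*(2 + sqrt(-2 + u)) (W(u) = (2 + sqrt(-2 + u))*(u + u) = (2 + sqrt(-2 + u))*(2*u) = 2*u*(2 + sqrt(-2 + u)))
W(V(-3, (-2 + 0)*3))**2 = (2*(-10 + 2*((-2 + 0)*3))*(2 + sqrt(-2 + (-10 + 2*((-2 + 0)*3)))))**2 = (2*(-10 + 2*(-2*3))*(2 + sqrt(-2 + (-10 + 2*(-2*3)))))**2 = (2*(-10 + 2*(-6))*(2 + sqrt(-2 + (-10 + 2*(-6)))))**2 = (2*(-10 - 12)*(2 + sqrt(-2 + (-10 - 12))))**2 = (2*(-22)*(2 + sqrt(-2 - 22)))**2 = (2*(-22)*(2 + sqrt(-24)))**2 = (2*(-22)*(2 + 2*I*sqrt(6)))**2 = (-88 - 88*I*sqrt(6))**2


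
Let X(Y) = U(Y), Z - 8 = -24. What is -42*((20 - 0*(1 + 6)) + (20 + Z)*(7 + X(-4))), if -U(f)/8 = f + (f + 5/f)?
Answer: -14448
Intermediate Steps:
Z = -16 (Z = 8 - 24 = -16)
U(f) = -40/f - 16*f (U(f) = -8*(f + (f + 5/f)) = -8*(2*f + 5/f) = -40/f - 16*f)
X(Y) = -40/Y - 16*Y
-42*((20 - 0*(1 + 6)) + (20 + Z)*(7 + X(-4))) = -42*((20 - 0*(1 + 6)) + (20 - 16)*(7 + (-40/(-4) - 16*(-4)))) = -42*((20 - 0*7) + 4*(7 + (-40*(-1/4) + 64))) = -42*((20 - 1*0) + 4*(7 + (10 + 64))) = -42*((20 + 0) + 4*(7 + 74)) = -42*(20 + 4*81) = -42*(20 + 324) = -42*344 = -14448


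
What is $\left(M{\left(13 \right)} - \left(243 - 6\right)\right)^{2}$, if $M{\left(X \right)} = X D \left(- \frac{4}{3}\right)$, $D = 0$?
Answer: $56169$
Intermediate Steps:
$M{\left(X \right)} = 0$ ($M{\left(X \right)} = X 0 \left(- \frac{4}{3}\right) = 0 \left(\left(-4\right) \frac{1}{3}\right) = 0 \left(- \frac{4}{3}\right) = 0$)
$\left(M{\left(13 \right)} - \left(243 - 6\right)\right)^{2} = \left(0 - \left(243 - 6\right)\right)^{2} = \left(0 - 237\right)^{2} = \left(-237\right)^{2} = 56169$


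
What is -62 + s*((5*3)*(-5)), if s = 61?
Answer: -4637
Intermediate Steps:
-62 + s*((5*3)*(-5)) = -62 + 61*((5*3)*(-5)) = -62 + 61*(15*(-5)) = -62 + 61*(-75) = -62 - 4575 = -4637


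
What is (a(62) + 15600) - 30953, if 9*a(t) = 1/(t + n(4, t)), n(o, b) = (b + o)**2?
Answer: -610465985/39762 ≈ -15353.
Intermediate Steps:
a(t) = 1/(9*(t + (4 + t)**2)) (a(t) = 1/(9*(t + (t + 4)**2)) = 1/(9*(t + (4 + t)**2)))
(a(62) + 15600) - 30953 = (1/(9*(62 + (4 + 62)**2)) + 15600) - 30953 = (1/(9*(62 + 66**2)) + 15600) - 30953 = (1/(9*(62 + 4356)) + 15600) - 30953 = ((1/9)/4418 + 15600) - 30953 = ((1/9)*(1/4418) + 15600) - 30953 = (1/39762 + 15600) - 30953 = 620287201/39762 - 30953 = -610465985/39762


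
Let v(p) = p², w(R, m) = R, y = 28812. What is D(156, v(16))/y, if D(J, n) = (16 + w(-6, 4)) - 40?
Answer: -5/4802 ≈ -0.0010412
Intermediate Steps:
D(J, n) = -30 (D(J, n) = (16 - 6) - 40 = 10 - 40 = -30)
D(156, v(16))/y = -30/28812 = -30*1/28812 = -5/4802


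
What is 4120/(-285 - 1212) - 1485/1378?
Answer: -7900405/2062866 ≈ -3.8298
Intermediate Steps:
4120/(-285 - 1212) - 1485/1378 = 4120/(-1497) - 1485*1/1378 = 4120*(-1/1497) - 1485/1378 = -4120/1497 - 1485/1378 = -7900405/2062866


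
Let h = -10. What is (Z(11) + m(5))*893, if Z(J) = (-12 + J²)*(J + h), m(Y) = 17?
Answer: 112518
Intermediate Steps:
Z(J) = (-12 + J²)*(-10 + J) (Z(J) = (-12 + J²)*(J - 10) = (-12 + J²)*(-10 + J))
(Z(11) + m(5))*893 = ((120 + 11³ - 12*11 - 10*11²) + 17)*893 = ((120 + 1331 - 132 - 10*121) + 17)*893 = ((120 + 1331 - 132 - 1210) + 17)*893 = (109 + 17)*893 = 126*893 = 112518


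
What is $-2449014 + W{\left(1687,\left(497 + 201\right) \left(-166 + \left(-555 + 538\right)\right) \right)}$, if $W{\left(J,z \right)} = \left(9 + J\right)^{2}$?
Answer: $427402$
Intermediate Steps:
$-2449014 + W{\left(1687,\left(497 + 201\right) \left(-166 + \left(-555 + 538\right)\right) \right)} = -2449014 + \left(9 + 1687\right)^{2} = -2449014 + 1696^{2} = -2449014 + 2876416 = 427402$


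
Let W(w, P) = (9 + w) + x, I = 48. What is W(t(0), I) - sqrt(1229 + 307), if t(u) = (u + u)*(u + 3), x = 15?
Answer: 24 - 16*sqrt(6) ≈ -15.192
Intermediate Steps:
t(u) = 2*u*(3 + u) (t(u) = (2*u)*(3 + u) = 2*u*(3 + u))
W(w, P) = 24 + w (W(w, P) = (9 + w) + 15 = 24 + w)
W(t(0), I) - sqrt(1229 + 307) = (24 + 2*0*(3 + 0)) - sqrt(1229 + 307) = (24 + 2*0*3) - sqrt(1536) = (24 + 0) - 16*sqrt(6) = 24 - 16*sqrt(6)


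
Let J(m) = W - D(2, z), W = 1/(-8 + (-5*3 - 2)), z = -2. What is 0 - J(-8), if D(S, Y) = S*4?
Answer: 201/25 ≈ 8.0400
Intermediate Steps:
D(S, Y) = 4*S
W = -1/25 (W = 1/(-8 + (-15 - 2)) = 1/(-8 - 17) = 1/(-25) = -1/25 ≈ -0.040000)
J(m) = -201/25 (J(m) = -1/25 - 4*2 = -1/25 - 1*8 = -1/25 - 8 = -201/25)
0 - J(-8) = 0 - 1*(-201/25) = 0 + 201/25 = 201/25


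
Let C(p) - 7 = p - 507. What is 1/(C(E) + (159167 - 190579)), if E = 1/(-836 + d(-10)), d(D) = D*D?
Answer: -736/23487233 ≈ -3.1336e-5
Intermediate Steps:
d(D) = D²
E = -1/736 (E = 1/(-836 + (-10)²) = 1/(-836 + 100) = 1/(-736) = -1/736 ≈ -0.0013587)
C(p) = -500 + p (C(p) = 7 + (p - 507) = 7 + (-507 + p) = -500 + p)
1/(C(E) + (159167 - 190579)) = 1/((-500 - 1/736) + (159167 - 190579)) = 1/(-368001/736 - 31412) = 1/(-23487233/736) = -736/23487233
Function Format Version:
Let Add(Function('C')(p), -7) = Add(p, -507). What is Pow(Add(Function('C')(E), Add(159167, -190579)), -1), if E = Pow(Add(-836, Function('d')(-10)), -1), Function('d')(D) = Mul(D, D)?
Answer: Rational(-736, 23487233) ≈ -3.1336e-5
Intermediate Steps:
Function('d')(D) = Pow(D, 2)
E = Rational(-1, 736) (E = Pow(Add(-836, Pow(-10, 2)), -1) = Pow(Add(-836, 100), -1) = Pow(-736, -1) = Rational(-1, 736) ≈ -0.0013587)
Function('C')(p) = Add(-500, p) (Function('C')(p) = Add(7, Add(p, -507)) = Add(7, Add(-507, p)) = Add(-500, p))
Pow(Add(Function('C')(E), Add(159167, -190579)), -1) = Pow(Add(Add(-500, Rational(-1, 736)), Add(159167, -190579)), -1) = Pow(Add(Rational(-368001, 736), -31412), -1) = Pow(Rational(-23487233, 736), -1) = Rational(-736, 23487233)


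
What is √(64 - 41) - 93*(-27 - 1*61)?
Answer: 8184 + √23 ≈ 8188.8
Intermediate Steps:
√(64 - 41) - 93*(-27 - 1*61) = √23 - 93*(-27 - 61) = √23 - 93*(-88) = √23 + 8184 = 8184 + √23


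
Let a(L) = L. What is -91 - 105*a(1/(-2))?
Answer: -77/2 ≈ -38.500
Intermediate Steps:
-91 - 105*a(1/(-2)) = -91 - 105/(-2) = -91 - 105*(-½) = -91 + 105/2 = -77/2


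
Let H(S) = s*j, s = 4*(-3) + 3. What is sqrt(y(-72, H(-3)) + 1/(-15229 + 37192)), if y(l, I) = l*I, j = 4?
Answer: sqrt(1250311794411)/21963 ≈ 50.912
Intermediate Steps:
s = -9 (s = -12 + 3 = -9)
H(S) = -36 (H(S) = -9*4 = -36)
y(l, I) = I*l
sqrt(y(-72, H(-3)) + 1/(-15229 + 37192)) = sqrt(-36*(-72) + 1/(-15229 + 37192)) = sqrt(2592 + 1/21963) = sqrt(56928097/21963) = sqrt(1250311794411)/21963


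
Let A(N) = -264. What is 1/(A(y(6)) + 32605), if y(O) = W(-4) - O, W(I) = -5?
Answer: 1/32341 ≈ 3.0920e-5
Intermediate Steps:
y(O) = -5 - O
1/(A(y(6)) + 32605) = 1/(-264 + 32605) = 1/32341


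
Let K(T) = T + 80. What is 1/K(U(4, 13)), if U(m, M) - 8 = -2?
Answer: 1/86 ≈ 0.011628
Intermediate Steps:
U(m, M) = 6 (U(m, M) = 8 - 2 = 6)
K(T) = 80 + T
1/K(U(4, 13)) = 1/(80 + 6) = 1/86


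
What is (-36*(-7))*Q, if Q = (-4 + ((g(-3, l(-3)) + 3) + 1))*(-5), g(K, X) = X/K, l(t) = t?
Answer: -1260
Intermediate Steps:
Q = -5 (Q = (-4 + ((-3/(-3) + 3) + 1))*(-5) = (-4 + ((-3*(-⅓) + 3) + 1))*(-5) = (-4 + ((1 + 3) + 1))*(-5) = (-4 + (4 + 1))*(-5) = (-4 + 5)*(-5) = 1*(-5) = -5)
(-36*(-7))*Q = -36*(-7)*(-5) = 252*(-5) = -1260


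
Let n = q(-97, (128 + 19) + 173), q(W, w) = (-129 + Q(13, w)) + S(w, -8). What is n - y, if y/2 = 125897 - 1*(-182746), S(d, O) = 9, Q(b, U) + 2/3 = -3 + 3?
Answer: -1852220/3 ≈ -6.1741e+5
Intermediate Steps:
Q(b, U) = -2/3 (Q(b, U) = -2/3 + (-3 + 3) = -2/3 + 0 = -2/3)
q(W, w) = -362/3 (q(W, w) = (-129 - 2/3) + 9 = -389/3 + 9 = -362/3)
n = -362/3 ≈ -120.67
y = 617286 (y = 2*(125897 - 1*(-182746)) = 2*(125897 + 182746) = 2*308643 = 617286)
n - y = -362/3 - 1*617286 = -362/3 - 617286 = -1852220/3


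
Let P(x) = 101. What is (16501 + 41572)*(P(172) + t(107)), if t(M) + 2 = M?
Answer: 11963038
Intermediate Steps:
t(M) = -2 + M
(16501 + 41572)*(P(172) + t(107)) = (16501 + 41572)*(101 + (-2 + 107)) = 58073*(101 + 105) = 58073*206 = 11963038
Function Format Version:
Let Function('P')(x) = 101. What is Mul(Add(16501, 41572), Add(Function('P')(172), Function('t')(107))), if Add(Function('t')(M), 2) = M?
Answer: 11963038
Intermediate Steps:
Function('t')(M) = Add(-2, M)
Mul(Add(16501, 41572), Add(Function('P')(172), Function('t')(107))) = Mul(Add(16501, 41572), Add(101, Add(-2, 107))) = Mul(58073, Add(101, 105)) = Mul(58073, 206) = 11963038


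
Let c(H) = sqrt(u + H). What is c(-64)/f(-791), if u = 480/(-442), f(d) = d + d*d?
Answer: 2*I*sqrt(198679)/69050345 ≈ 1.291e-5*I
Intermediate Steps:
f(d) = d + d**2
u = -240/221 (u = 480*(-1/442) = -240/221 ≈ -1.0860)
c(H) = sqrt(-240/221 + H)
c(-64)/f(-791) = (sqrt(-53040 + 48841*(-64))/221)/((-791*(1 - 791))) = (sqrt(-53040 - 3125824)/221)/((-791*(-790))) = (sqrt(-3178864)/221)/624890 = ((4*I*sqrt(198679))/221)*(1/624890) = (4*I*sqrt(198679)/221)*(1/624890) = 2*I*sqrt(198679)/69050345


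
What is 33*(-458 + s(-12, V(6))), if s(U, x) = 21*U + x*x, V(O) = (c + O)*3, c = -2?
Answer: -18678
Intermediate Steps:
V(O) = -6 + 3*O (V(O) = (-2 + O)*3 = -6 + 3*O)
s(U, x) = x² + 21*U (s(U, x) = 21*U + x² = x² + 21*U)
33*(-458 + s(-12, V(6))) = 33*(-458 + ((-6 + 3*6)² + 21*(-12))) = 33*(-458 + ((-6 + 18)² - 252)) = 33*(-458 + (12² - 252)) = 33*(-458 + (144 - 252)) = 33*(-458 - 108) = 33*(-566) = -18678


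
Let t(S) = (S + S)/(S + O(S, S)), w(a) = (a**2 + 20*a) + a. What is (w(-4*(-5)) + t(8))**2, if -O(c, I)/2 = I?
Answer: 669124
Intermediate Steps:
O(c, I) = -2*I
w(a) = a**2 + 21*a
t(S) = -2 (t(S) = (S + S)/(S - 2*S) = (2*S)/((-S)) = (2*S)*(-1/S) = -2)
(w(-4*(-5)) + t(8))**2 = ((-4*(-5))*(21 - 4*(-5)) - 2)**2 = (20*(21 + 20) - 2)**2 = (20*41 - 2)**2 = (820 - 2)**2 = 818**2 = 669124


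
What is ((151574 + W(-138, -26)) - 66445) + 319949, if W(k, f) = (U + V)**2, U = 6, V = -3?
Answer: 405087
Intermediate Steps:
W(k, f) = 9 (W(k, f) = (6 - 3)**2 = 3**2 = 9)
((151574 + W(-138, -26)) - 66445) + 319949 = ((151574 + 9) - 66445) + 319949 = (151583 - 66445) + 319949 = 85138 + 319949 = 405087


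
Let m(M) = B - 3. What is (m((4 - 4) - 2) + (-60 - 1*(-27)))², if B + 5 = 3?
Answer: 1444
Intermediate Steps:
B = -2 (B = -5 + 3 = -2)
m(M) = -5 (m(M) = -2 - 3 = -5)
(m((4 - 4) - 2) + (-60 - 1*(-27)))² = (-5 + (-60 - 1*(-27)))² = (-5 + (-60 + 27))² = (-5 - 33)² = (-38)² = 1444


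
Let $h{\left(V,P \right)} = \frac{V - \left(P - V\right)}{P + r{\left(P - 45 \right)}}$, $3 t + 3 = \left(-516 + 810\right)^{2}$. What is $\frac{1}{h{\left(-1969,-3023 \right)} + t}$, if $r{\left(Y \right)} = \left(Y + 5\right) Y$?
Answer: $\frac{9394261}{270658052756} \approx 3.4709 \cdot 10^{-5}$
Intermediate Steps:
$t = 28811$ ($t = -1 + \frac{\left(-516 + 810\right)^{2}}{3} = -1 + \frac{294^{2}}{3} = -1 + \frac{1}{3} \cdot 86436 = -1 + 28812 = 28811$)
$r{\left(Y \right)} = Y \left(5 + Y\right)$ ($r{\left(Y \right)} = \left(5 + Y\right) Y = Y \left(5 + Y\right)$)
$h{\left(V,P \right)} = \frac{- P + 2 V}{P + \left(-45 + P\right) \left(-40 + P\right)}$ ($h{\left(V,P \right)} = \frac{V - \left(P - V\right)}{P + \left(P - 45\right) \left(5 + \left(P - 45\right)\right)} = \frac{- P + 2 V}{P + \left(-45 + P\right) \left(5 + \left(-45 + P\right)\right)} = \frac{- P + 2 V}{P + \left(-45 + P\right) \left(-40 + P\right)}$)
$\frac{1}{h{\left(-1969,-3023 \right)} + t} = \frac{1}{\frac{\left(-1\right) \left(-3023\right) + 2 \left(-1969\right)}{-3023 + \left(-45 - 3023\right) \left(-40 - 3023\right)} + 28811} = \frac{1}{\frac{3023 - 3938}{-3023 - -9397284} + 28811} = \frac{1}{\frac{1}{-3023 + 9397284} \left(-915\right) + 28811} = \frac{1}{\frac{1}{9394261} \left(-915\right) + 28811} = \frac{1}{- \frac{915}{9394261} + 28811} = \frac{1}{\frac{270658052756}{9394261}} = \frac{9394261}{270658052756}$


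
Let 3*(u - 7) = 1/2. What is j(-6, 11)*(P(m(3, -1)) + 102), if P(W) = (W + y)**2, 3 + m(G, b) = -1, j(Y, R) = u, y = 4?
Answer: 731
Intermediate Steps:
u = 43/6 (u = 7 + (1/3)/2 = 7 + (1/3)*(1/2) = 7 + 1/6 = 43/6 ≈ 7.1667)
j(Y, R) = 43/6
m(G, b) = -4 (m(G, b) = -3 - 1 = -4)
P(W) = (4 + W)**2 (P(W) = (W + 4)**2 = (4 + W)**2)
j(-6, 11)*(P(m(3, -1)) + 102) = 43*((4 - 4)**2 + 102)/6 = 43*(0**2 + 102)/6 = 43*(0 + 102)/6 = (43/6)*102 = 731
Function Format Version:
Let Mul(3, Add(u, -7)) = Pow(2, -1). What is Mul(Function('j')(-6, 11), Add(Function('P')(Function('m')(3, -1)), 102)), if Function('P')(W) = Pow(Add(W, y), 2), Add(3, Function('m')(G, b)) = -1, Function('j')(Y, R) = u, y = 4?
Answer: 731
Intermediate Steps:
u = Rational(43, 6) (u = Add(7, Mul(Rational(1, 3), Pow(2, -1))) = Add(7, Mul(Rational(1, 3), Rational(1, 2))) = Add(7, Rational(1, 6)) = Rational(43, 6) ≈ 7.1667)
Function('j')(Y, R) = Rational(43, 6)
Function('m')(G, b) = -4 (Function('m')(G, b) = Add(-3, -1) = -4)
Function('P')(W) = Pow(Add(4, W), 2) (Function('P')(W) = Pow(Add(W, 4), 2) = Pow(Add(4, W), 2))
Mul(Function('j')(-6, 11), Add(Function('P')(Function('m')(3, -1)), 102)) = Mul(Rational(43, 6), Add(Pow(Add(4, -4), 2), 102)) = Mul(Rational(43, 6), Add(Pow(0, 2), 102)) = Mul(Rational(43, 6), Add(0, 102)) = Mul(Rational(43, 6), 102) = 731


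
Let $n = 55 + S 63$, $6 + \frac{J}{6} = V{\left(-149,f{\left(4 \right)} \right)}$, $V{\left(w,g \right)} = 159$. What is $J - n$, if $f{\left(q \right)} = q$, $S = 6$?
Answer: $485$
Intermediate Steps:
$J = 918$ ($J = -36 + 6 \cdot 159 = -36 + 954 = 918$)
$n = 433$ ($n = 55 + 6 \cdot 63 = 55 + 378 = 433$)
$J - n = 918 - 433 = 485$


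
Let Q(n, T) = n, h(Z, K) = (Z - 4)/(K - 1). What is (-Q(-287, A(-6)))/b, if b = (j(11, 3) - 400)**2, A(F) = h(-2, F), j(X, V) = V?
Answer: 287/157609 ≈ 0.0018210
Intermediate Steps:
h(Z, K) = (-4 + Z)/(-1 + K)
A(F) = -6/(-1 + F) (A(F) = (-4 - 2)/(-1 + F) = -6/(-1 + F))
b = 157609 (b = (3 - 400)**2 = (-397)**2 = 157609)
(-Q(-287, A(-6)))/b = -1*(-287)/157609 = 287*(1/157609) = 287/157609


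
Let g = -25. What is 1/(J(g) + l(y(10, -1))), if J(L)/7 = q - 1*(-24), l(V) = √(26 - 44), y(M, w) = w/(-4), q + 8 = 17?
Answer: 77/17793 - I*√2/17793 ≈ 0.0043275 - 7.9482e-5*I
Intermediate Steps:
q = 9 (q = -8 + 17 = 9)
y(M, w) = -w/4 (y(M, w) = w*(-¼) = -w/4)
l(V) = 3*I*√2 (l(V) = √(-18) = 3*I*√2)
J(L) = 231 (J(L) = 7*(9 - 1*(-24)) = 7*(9 + 24) = 7*33 = 231)
1/(J(g) + l(y(10, -1))) = 1/(231 + 3*I*√2)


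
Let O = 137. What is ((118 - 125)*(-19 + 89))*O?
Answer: -67130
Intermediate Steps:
((118 - 125)*(-19 + 89))*O = ((118 - 125)*(-19 + 89))*137 = -7*70*137 = -490*137 = -67130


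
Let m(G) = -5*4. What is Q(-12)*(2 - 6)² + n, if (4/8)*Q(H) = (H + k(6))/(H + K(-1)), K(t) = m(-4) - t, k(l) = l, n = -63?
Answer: -1761/31 ≈ -56.806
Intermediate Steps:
m(G) = -20
K(t) = -20 - t
Q(H) = 2*(6 + H)/(-19 + H) (Q(H) = 2*((H + 6)/(H + (-20 - 1*(-1)))) = 2*((6 + H)/(H + (-20 + 1))) = 2*((6 + H)/(H - 19)) = 2*((6 + H)/(-19 + H)) = 2*(6 + H)/(-19 + H))
Q(-12)*(2 - 6)² + n = (2*(6 - 12)/(-19 - 12))*(2 - 6)² - 63 = (2*(-6)/(-31))*(-4)² - 63 = (2*(-1/31)*(-6))*16 - 63 = (12/31)*16 - 63 = 192/31 - 63 = -1761/31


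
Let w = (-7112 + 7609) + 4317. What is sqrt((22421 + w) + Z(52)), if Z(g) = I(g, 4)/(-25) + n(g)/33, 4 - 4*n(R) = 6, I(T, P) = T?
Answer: sqrt(2965663338)/330 ≈ 165.02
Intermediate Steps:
w = 4814 (w = 497 + 4317 = 4814)
n(R) = -1/2 (n(R) = 1 - 1/4*6 = 1 - 3/2 = -1/2)
Z(g) = -1/66 - g/25 (Z(g) = g/(-25) - 1/2/33 = g*(-1/25) - 1/2*1/33 = -g/25 - 1/66 = -1/66 - g/25)
sqrt((22421 + w) + Z(52)) = sqrt((22421 + 4814) + (-1/66 - 1/25*52)) = sqrt(27235 + (-1/66 - 52/25)) = sqrt(27235 - 3457/1650) = sqrt(44934293/1650) = sqrt(2965663338)/330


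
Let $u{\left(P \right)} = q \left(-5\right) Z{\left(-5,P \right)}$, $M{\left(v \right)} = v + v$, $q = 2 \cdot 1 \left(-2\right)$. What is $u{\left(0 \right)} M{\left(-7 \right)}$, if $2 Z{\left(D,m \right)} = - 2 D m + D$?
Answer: $700$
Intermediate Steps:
$Z{\left(D,m \right)} = \frac{D}{2} - D m$ ($Z{\left(D,m \right)} = \frac{- 2 D m + D}{2} = \frac{D - 2 D m}{2} = \frac{D}{2} - D m$)
$q = -4$ ($q = 2 \left(-2\right) = -4$)
$M{\left(v \right)} = 2 v$
$u{\left(P \right)} = -50 + 100 P$ ($u{\left(P \right)} = \left(-4\right) \left(-5\right) \left(- 5 \left(\frac{1}{2} - P\right)\right) = 20 \left(- \frac{5}{2} + 5 P\right) = -50 + 100 P$)
$u{\left(0 \right)} M{\left(-7 \right)} = \left(-50 + 100 \cdot 0\right) 2 \left(-7\right) = \left(-50 + 0\right) \left(-14\right) = \left(-50\right) \left(-14\right) = 700$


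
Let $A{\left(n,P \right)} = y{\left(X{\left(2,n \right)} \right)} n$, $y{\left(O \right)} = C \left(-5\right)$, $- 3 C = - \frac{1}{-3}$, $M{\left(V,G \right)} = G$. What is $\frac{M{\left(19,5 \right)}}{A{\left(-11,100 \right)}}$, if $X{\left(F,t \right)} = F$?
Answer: $- \frac{9}{11} \approx -0.81818$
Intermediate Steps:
$C = - \frac{1}{9}$ ($C = - \frac{\left(-1\right) \frac{1}{-3}}{3} = - \frac{\left(-1\right) \left(- \frac{1}{3}\right)}{3} = \left(- \frac{1}{3}\right) \frac{1}{3} = - \frac{1}{9} \approx -0.11111$)
$y{\left(O \right)} = \frac{5}{9}$ ($y{\left(O \right)} = \left(- \frac{1}{9}\right) \left(-5\right) = \frac{5}{9}$)
$A{\left(n,P \right)} = \frac{5 n}{9}$
$\frac{M{\left(19,5 \right)}}{A{\left(-11,100 \right)}} = \frac{5}{\frac{5}{9} \left(-11\right)} = \frac{5}{- \frac{55}{9}} = 5 \left(- \frac{9}{55}\right) = - \frac{9}{11}$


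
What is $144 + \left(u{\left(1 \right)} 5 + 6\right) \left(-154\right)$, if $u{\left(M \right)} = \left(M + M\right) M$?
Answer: $-2320$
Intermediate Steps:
$u{\left(M \right)} = 2 M^{2}$ ($u{\left(M \right)} = 2 M M = 2 M^{2}$)
$144 + \left(u{\left(1 \right)} 5 + 6\right) \left(-154\right) = 144 + \left(2 \cdot 1^{2} \cdot 5 + 6\right) \left(-154\right) = 144 + \left(2 \cdot 1 \cdot 5 + 6\right) \left(-154\right) = 144 + \left(2 \cdot 5 + 6\right) \left(-154\right) = 144 + \left(10 + 6\right) \left(-154\right) = 144 + 16 \left(-154\right) = 144 - 2464 = -2320$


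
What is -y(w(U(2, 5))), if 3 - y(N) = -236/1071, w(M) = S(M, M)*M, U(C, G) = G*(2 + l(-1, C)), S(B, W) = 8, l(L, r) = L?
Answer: -3449/1071 ≈ -3.2204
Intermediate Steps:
U(C, G) = G (U(C, G) = G*(2 - 1) = G*1 = G)
w(M) = 8*M
y(N) = 3449/1071 (y(N) = 3 - (-236)/1071 = 3 - 1*(-236/1071) = 3 + 236/1071 = 3449/1071)
-y(w(U(2, 5))) = -1*3449/1071 = -3449/1071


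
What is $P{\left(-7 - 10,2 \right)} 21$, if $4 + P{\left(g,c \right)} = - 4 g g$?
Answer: $-24360$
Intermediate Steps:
$P{\left(g,c \right)} = -4 - 4 g^{2}$ ($P{\left(g,c \right)} = -4 + - 4 g g = -4 - 4 g^{2}$)
$P{\left(-7 - 10,2 \right)} 21 = \left(-4 - 4 \left(-7 - 10\right)^{2}\right) 21 = \left(-4 - 4 \left(-17\right)^{2}\right) 21 = \left(-4 - 1156\right) 21 = \left(-1160\right) 21 = -24360$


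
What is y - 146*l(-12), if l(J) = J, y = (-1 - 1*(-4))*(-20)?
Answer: 1692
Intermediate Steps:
y = -60 (y = (-1 + 4)*(-20) = 3*(-20) = -60)
y - 146*l(-12) = -60 - 146*(-12) = -60 + 1752 = 1692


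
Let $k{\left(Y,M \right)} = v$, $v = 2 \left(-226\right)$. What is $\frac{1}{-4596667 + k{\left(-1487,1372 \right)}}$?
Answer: $- \frac{1}{4597119} \approx -2.1753 \cdot 10^{-7}$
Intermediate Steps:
$v = -452$
$k{\left(Y,M \right)} = -452$
$\frac{1}{-4596667 + k{\left(-1487,1372 \right)}} = \frac{1}{-4596667 - 452} = \frac{1}{-4597119} = - \frac{1}{4597119}$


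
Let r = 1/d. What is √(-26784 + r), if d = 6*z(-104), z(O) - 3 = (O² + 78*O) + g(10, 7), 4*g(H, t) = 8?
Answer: I*√786236925810/5418 ≈ 163.66*I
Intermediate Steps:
g(H, t) = 2 (g(H, t) = (¼)*8 = 2)
z(O) = 5 + O² + 78*O (z(O) = 3 + ((O² + 78*O) + 2) = 3 + (2 + O² + 78*O) = 5 + O² + 78*O)
d = 16254 (d = 6*(5 + (-104)² + 78*(-104)) = 6*(5 + 10816 - 8112) = 6*2709 = 16254)
r = 1/16254 ≈ 6.1523e-5
√(-26784 + r) = √(-26784 + 1/16254) = √(-435347135/16254) = I*√786236925810/5418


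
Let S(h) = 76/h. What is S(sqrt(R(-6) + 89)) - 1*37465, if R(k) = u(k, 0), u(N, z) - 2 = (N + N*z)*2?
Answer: -37465 + 76*sqrt(79)/79 ≈ -37456.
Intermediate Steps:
u(N, z) = 2 + 2*N + 2*N*z (u(N, z) = 2 + (N + N*z)*2 = 2 + (2*N + 2*N*z) = 2 + 2*N + 2*N*z)
R(k) = 2 + 2*k (R(k) = 2 + 2*k + 2*k*0 = 2 + 2*k + 0 = 2 + 2*k)
S(sqrt(R(-6) + 89)) - 1*37465 = 76/(sqrt((2 + 2*(-6)) + 89)) - 1*37465 = 76/(sqrt((2 - 12) + 89)) - 37465 = 76/(sqrt(-10 + 89)) - 37465 = 76/(sqrt(79)) - 37465 = 76*(sqrt(79)/79) - 37465 = 76*sqrt(79)/79 - 37465 = -37465 + 76*sqrt(79)/79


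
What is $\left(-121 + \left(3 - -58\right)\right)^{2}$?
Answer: $3600$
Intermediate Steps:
$\left(-121 + \left(3 - -58\right)\right)^{2} = \left(-121 + \left(3 + 58\right)\right)^{2} = \left(-121 + 61\right)^{2} = \left(-60\right)^{2} = 3600$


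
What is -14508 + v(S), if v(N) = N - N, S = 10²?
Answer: -14508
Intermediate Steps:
S = 100
v(N) = 0
-14508 + v(S) = -14508 + 0 = -14508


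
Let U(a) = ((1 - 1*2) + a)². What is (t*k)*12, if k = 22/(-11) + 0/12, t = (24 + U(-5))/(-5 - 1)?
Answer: 240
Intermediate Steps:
U(a) = (-1 + a)² (U(a) = ((1 - 2) + a)² = (-1 + a)²)
t = -10 (t = (24 + (-1 - 5)²)/(-5 - 1) = (24 + (-6)²)/(-6) = (24 + 36)*(-⅙) = 60*(-⅙) = -10)
k = -2 (k = 22*(-1/11) + 0*(1/12) = -2 + 0 = -2)
(t*k)*12 = -10*(-2)*12 = 20*12 = 240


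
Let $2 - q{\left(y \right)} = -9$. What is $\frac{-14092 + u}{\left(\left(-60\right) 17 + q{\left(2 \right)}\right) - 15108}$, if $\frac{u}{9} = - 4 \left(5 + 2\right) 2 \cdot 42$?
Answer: $\frac{35260}{16117} \approx 2.1878$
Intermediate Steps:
$q{\left(y \right)} = 11$ ($q{\left(y \right)} = 2 - -9 = 2 + 9 = 11$)
$u = -21168$ ($u = 9 - 4 \left(5 + 2\right) 2 \cdot 42 = 9 \left(-4\right) 7 \cdot 84 = 9 \left(\left(-28\right) 84\right) = 9 \left(-2352\right) = -21168$)
$\frac{-14092 + u}{\left(\left(-60\right) 17 + q{\left(2 \right)}\right) - 15108} = \frac{-14092 - 21168}{\left(\left(-60\right) 17 + 11\right) - 15108} = - \frac{35260}{\left(-1020 + 11\right) - 15108} = - \frac{35260}{-1009 - 15108} = - \frac{35260}{-16117} = \left(-35260\right) \left(- \frac{1}{16117}\right) = \frac{35260}{16117}$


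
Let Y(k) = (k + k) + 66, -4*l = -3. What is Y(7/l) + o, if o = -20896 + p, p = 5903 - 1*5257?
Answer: -60496/3 ≈ -20165.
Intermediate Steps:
l = ¾ (l = -¼*(-3) = ¾ ≈ 0.75000)
p = 646 (p = 5903 - 5257 = 646)
Y(k) = 66 + 2*k (Y(k) = 2*k + 66 = 66 + 2*k)
o = -20250 (o = -20896 + 646 = -20250)
Y(7/l) + o = (66 + 2*(7/(¾))) - 20250 = (66 + 2*(7*(4/3))) - 20250 = (66 + 2*(28/3)) - 20250 = (66 + 56/3) - 20250 = 254/3 - 20250 = -60496/3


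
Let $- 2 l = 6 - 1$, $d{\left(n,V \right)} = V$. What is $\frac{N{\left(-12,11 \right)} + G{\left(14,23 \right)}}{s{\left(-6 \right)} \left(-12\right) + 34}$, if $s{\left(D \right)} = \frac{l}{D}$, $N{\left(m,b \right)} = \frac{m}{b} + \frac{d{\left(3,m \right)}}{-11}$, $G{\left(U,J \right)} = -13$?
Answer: $- \frac{13}{29} \approx -0.44828$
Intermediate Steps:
$l = - \frac{5}{2}$ ($l = - \frac{6 - 1}{2} = \left(- \frac{1}{2}\right) 5 = - \frac{5}{2} \approx -2.5$)
$N{\left(m,b \right)} = - \frac{m}{11} + \frac{m}{b}$ ($N{\left(m,b \right)} = \frac{m}{b} + \frac{m}{-11} = \frac{m}{b} + m \left(- \frac{1}{11}\right) = \frac{m}{b} - \frac{m}{11} = - \frac{m}{11} + \frac{m}{b}$)
$s{\left(D \right)} = - \frac{5}{2 D}$
$\frac{N{\left(-12,11 \right)} + G{\left(14,23 \right)}}{s{\left(-6 \right)} \left(-12\right) + 34} = \frac{\left(\left(- \frac{1}{11}\right) \left(-12\right) - \frac{12}{11}\right) - 13}{- \frac{5}{2 \left(-6\right)} \left(-12\right) + 34} = \frac{\left(\frac{12}{11} - \frac{12}{11}\right) - 13}{\left(- \frac{5}{2}\right) \left(- \frac{1}{6}\right) \left(-12\right) + 34} = \frac{\left(\frac{12}{11} - \frac{12}{11}\right) - 13}{\frac{5}{12} \left(-12\right) + 34} = \frac{0 - 13}{-5 + 34} = - \frac{13}{29}$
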